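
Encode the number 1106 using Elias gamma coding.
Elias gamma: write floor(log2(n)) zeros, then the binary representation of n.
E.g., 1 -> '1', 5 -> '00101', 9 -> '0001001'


num_bits = floor(log2(1106)) + 1 = 11
leading_zeros = num_bits - 1 = 10
binary(1106) = 10001010010

Elias gamma(1106) = '0000000000' + '10001010010' = 000000000010001010010 (21 bits)


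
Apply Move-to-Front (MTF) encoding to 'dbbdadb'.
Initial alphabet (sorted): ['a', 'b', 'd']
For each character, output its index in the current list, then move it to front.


MTF encoding:
'd': index 2 in ['a', 'b', 'd'] -> ['d', 'a', 'b']
'b': index 2 in ['d', 'a', 'b'] -> ['b', 'd', 'a']
'b': index 0 in ['b', 'd', 'a'] -> ['b', 'd', 'a']
'd': index 1 in ['b', 'd', 'a'] -> ['d', 'b', 'a']
'a': index 2 in ['d', 'b', 'a'] -> ['a', 'd', 'b']
'd': index 1 in ['a', 'd', 'b'] -> ['d', 'a', 'b']
'b': index 2 in ['d', 'a', 'b'] -> ['b', 'd', 'a']


Output: [2, 2, 0, 1, 2, 1, 2]


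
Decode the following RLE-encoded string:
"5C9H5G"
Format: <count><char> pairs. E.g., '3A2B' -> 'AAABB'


Expanding each <count><char> pair:
  5C -> 'CCCCC'
  9H -> 'HHHHHHHHH'
  5G -> 'GGGGG'

Decoded = CCCCCHHHHHHHHHGGGGG


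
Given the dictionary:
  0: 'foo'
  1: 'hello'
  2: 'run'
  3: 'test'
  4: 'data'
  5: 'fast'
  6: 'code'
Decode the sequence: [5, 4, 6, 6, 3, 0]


Look up each index in the dictionary:
  5 -> 'fast'
  4 -> 'data'
  6 -> 'code'
  6 -> 'code'
  3 -> 'test'
  0 -> 'foo'

Decoded: "fast data code code test foo"


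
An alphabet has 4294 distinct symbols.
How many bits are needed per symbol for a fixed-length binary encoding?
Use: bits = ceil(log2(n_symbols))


log2(4294) = 12.0681
Bracket: 2^12 = 4096 < 4294 <= 2^13 = 8192
So ceil(log2(4294)) = 13

bits = ceil(log2(4294)) = ceil(12.0681) = 13 bits


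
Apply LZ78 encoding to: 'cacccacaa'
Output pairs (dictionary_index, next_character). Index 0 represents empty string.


LZ78 encoding steps:
Dictionary: {0: ''}
Step 1: w='' (idx 0), next='c' -> output (0, 'c'), add 'c' as idx 1
Step 2: w='' (idx 0), next='a' -> output (0, 'a'), add 'a' as idx 2
Step 3: w='c' (idx 1), next='c' -> output (1, 'c'), add 'cc' as idx 3
Step 4: w='c' (idx 1), next='a' -> output (1, 'a'), add 'ca' as idx 4
Step 5: w='ca' (idx 4), next='a' -> output (4, 'a'), add 'caa' as idx 5


Encoded: [(0, 'c'), (0, 'a'), (1, 'c'), (1, 'a'), (4, 'a')]


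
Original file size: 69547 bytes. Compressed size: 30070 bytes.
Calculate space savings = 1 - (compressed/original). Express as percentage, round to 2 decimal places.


ratio = compressed/original = 30070/69547 = 0.432369
savings = 1 - ratio = 1 - 0.432369 = 0.567631
as a percentage: 0.567631 * 100 = 56.76%

Space savings = 1 - 30070/69547 = 56.76%


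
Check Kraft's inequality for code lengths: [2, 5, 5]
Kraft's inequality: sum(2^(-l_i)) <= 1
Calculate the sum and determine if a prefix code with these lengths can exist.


Sum = 2^(-2) + 2^(-5) + 2^(-5)
    = 0.25 + 0.03125 + 0.03125
    = 10/32 = 0.3125
Since 0.3125 <= 1, Kraft's inequality IS satisfied.
A prefix code with these lengths CAN exist.

Kraft sum = 0.3125. Satisfied.


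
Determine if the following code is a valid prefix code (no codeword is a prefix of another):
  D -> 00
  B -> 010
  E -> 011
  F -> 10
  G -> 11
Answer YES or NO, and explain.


Checking each pair (does one codeword prefix another?):
  D='00' vs B='010': no prefix
  D='00' vs E='011': no prefix
  D='00' vs F='10': no prefix
  D='00' vs G='11': no prefix
  B='010' vs D='00': no prefix
  B='010' vs E='011': no prefix
  B='010' vs F='10': no prefix
  B='010' vs G='11': no prefix
  E='011' vs D='00': no prefix
  E='011' vs B='010': no prefix
  E='011' vs F='10': no prefix
  E='011' vs G='11': no prefix
  F='10' vs D='00': no prefix
  F='10' vs B='010': no prefix
  F='10' vs E='011': no prefix
  F='10' vs G='11': no prefix
  G='11' vs D='00': no prefix
  G='11' vs B='010': no prefix
  G='11' vs E='011': no prefix
  G='11' vs F='10': no prefix
No violation found over all pairs.

YES -- this is a valid prefix code. No codeword is a prefix of any other codeword.


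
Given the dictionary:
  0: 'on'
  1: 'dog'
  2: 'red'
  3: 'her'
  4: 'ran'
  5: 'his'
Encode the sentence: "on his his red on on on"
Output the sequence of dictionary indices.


Look up each word in the dictionary:
  'on' -> 0
  'his' -> 5
  'his' -> 5
  'red' -> 2
  'on' -> 0
  'on' -> 0
  'on' -> 0

Encoded: [0, 5, 5, 2, 0, 0, 0]


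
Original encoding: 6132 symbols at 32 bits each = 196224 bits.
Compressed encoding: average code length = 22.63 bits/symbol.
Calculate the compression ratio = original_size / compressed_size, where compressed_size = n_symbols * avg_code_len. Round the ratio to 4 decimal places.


original_size = n_symbols * orig_bits = 6132 * 32 = 196224 bits
compressed_size = n_symbols * avg_code_len = 6132 * 22.63 = 138767.16 bits
ratio = original_size / compressed_size = 196224 / 138767.16 = 1.4141

Compression ratio = 1.4141


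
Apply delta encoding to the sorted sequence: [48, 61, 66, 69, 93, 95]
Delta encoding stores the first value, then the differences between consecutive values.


First value: 48
Deltas:
  61 - 48 = 13
  66 - 61 = 5
  69 - 66 = 3
  93 - 69 = 24
  95 - 93 = 2


Delta encoded: [48, 13, 5, 3, 24, 2]


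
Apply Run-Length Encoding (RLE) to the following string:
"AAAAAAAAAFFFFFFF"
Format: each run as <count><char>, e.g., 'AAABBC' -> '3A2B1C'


Scanning runs left to right:
  i=0: run of 'A' x 9 -> '9A'
  i=9: run of 'F' x 7 -> '7F'

RLE = 9A7F


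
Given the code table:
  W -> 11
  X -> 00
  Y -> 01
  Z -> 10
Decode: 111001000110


Decoding:
11 -> W
10 -> Z
01 -> Y
00 -> X
01 -> Y
10 -> Z


Result: WZYXYZ


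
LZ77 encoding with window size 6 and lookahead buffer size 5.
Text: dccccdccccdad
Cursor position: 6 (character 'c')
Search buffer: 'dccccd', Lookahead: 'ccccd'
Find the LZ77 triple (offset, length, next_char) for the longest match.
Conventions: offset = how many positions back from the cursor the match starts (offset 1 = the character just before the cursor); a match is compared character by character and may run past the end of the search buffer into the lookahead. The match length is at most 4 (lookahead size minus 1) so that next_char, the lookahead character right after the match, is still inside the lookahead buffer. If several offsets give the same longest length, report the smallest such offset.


Try each offset into the search buffer:
  offset=1 (pos 5, char 'd'): match length 0
  offset=2 (pos 4, char 'c'): match length 1
  offset=3 (pos 3, char 'c'): match length 2
  offset=4 (pos 2, char 'c'): match length 3
  offset=5 (pos 1, char 'c'): match length 4
  offset=6 (pos 0, char 'd'): match length 0
Longest match has length 4 at offset 5.
next_char = character at position 6 + 4 = 10 -> 'd'

Best match: offset=5, length=4 (matching 'cccc' starting at position 1)
LZ77 triple: (5, 4, 'd')


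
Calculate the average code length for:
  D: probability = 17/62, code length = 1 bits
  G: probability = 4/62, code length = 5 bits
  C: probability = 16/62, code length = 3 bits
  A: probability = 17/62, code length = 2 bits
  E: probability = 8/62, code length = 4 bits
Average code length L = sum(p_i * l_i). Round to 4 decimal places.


Weighted contributions p_i * l_i:
  D: (17/62) * 1 = 17/62
  G: (4/62) * 5 = 20/62
  C: (16/62) * 3 = 48/62
  A: (17/62) * 2 = 34/62
  E: (8/62) * 4 = 32/62
Sum = (17 + 20 + 48 + 34 + 32)/62 = 151/62

L = 151/62 = 2.4355 bits/symbol


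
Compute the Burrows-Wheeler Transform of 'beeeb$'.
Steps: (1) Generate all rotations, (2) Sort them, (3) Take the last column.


Rotations (sorted):
  0: $beeeb -> last char: b
  1: b$beee -> last char: e
  2: beeeb$ -> last char: $
  3: eb$bee -> last char: e
  4: eeb$be -> last char: e
  5: eeeb$b -> last char: b


BWT = be$eeb


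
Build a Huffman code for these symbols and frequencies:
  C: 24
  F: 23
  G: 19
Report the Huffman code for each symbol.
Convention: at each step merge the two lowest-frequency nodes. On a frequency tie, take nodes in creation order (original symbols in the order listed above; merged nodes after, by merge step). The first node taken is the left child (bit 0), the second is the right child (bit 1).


Huffman tree construction:
Step 1: Merge G(19) + F(23) = 42
Step 2: Merge C(24) + (G+F)(42) = 66
Read each symbol's code off the tree from the root (left child = 0, right child = 1).

Codes:
  C: 0 (length 1)
  F: 11 (length 2)
  G: 10 (length 2)
Average code length: 108/66 = 1.6364 bits/symbol


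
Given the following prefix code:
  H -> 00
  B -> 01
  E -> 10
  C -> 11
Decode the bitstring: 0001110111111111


Decoding step by step:
Bits 00 -> H
Bits 01 -> B
Bits 11 -> C
Bits 01 -> B
Bits 11 -> C
Bits 11 -> C
Bits 11 -> C
Bits 11 -> C


Decoded message: HBCBCCCC


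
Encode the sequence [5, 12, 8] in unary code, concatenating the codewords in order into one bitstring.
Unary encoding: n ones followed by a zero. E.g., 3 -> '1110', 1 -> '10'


Encode each number as n ones followed by a terminating 0:
  5 -> 111110 (6 bits)
  12 -> 1111111111110 (13 bits)
  8 -> 111111110 (9 bits)
Total length = 6 + 13 + 9 = 28 bits.

Unary([5, 12, 8]) = 1111101111111111110111111110 (28 bits)


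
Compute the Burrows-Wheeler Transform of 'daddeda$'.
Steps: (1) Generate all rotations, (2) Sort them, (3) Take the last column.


Rotations (sorted):
  0: $daddeda -> last char: a
  1: a$dadded -> last char: d
  2: addeda$d -> last char: d
  3: da$dadde -> last char: e
  4: daddeda$ -> last char: $
  5: ddeda$da -> last char: a
  6: deda$dad -> last char: d
  7: eda$dadd -> last char: d


BWT = adde$add


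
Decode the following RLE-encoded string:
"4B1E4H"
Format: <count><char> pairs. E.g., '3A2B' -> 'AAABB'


Expanding each <count><char> pair:
  4B -> 'BBBB'
  1E -> 'E'
  4H -> 'HHHH'

Decoded = BBBBEHHHH


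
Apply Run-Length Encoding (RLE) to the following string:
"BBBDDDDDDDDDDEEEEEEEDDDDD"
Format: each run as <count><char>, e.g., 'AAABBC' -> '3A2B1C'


Scanning runs left to right:
  i=0: run of 'B' x 3 -> '3B'
  i=3: run of 'D' x 10 -> '10D'
  i=13: run of 'E' x 7 -> '7E'
  i=20: run of 'D' x 5 -> '5D'

RLE = 3B10D7E5D


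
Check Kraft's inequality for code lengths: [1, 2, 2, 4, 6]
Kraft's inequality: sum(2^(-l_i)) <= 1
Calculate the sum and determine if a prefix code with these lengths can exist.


Sum = 2^(-1) + 2^(-2) + 2^(-2) + 2^(-4) + 2^(-6)
    = 0.5 + 0.25 + 0.25 + 0.0625 + 0.015625
    = 69/64 = 1.078125
Since 1.078125 > 1, Kraft's inequality is NOT satisfied.
A prefix code with these lengths CANNOT exist.

Kraft sum = 1.078125. Not satisfied.


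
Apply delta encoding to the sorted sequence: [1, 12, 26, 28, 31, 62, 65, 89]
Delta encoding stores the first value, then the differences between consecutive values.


First value: 1
Deltas:
  12 - 1 = 11
  26 - 12 = 14
  28 - 26 = 2
  31 - 28 = 3
  62 - 31 = 31
  65 - 62 = 3
  89 - 65 = 24


Delta encoded: [1, 11, 14, 2, 3, 31, 3, 24]


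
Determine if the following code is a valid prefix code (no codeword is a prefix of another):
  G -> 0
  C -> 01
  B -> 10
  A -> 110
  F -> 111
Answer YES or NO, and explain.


Checking each pair (does one codeword prefix another?):
  G='0' vs C='01': prefix -- VIOLATION

NO -- this is NOT a valid prefix code. G (0) is a prefix of C (01).


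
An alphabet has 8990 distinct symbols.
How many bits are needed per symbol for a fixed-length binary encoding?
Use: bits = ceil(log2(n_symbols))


log2(8990) = 13.1341
Bracket: 2^13 = 8192 < 8990 <= 2^14 = 16384
So ceil(log2(8990)) = 14

bits = ceil(log2(8990)) = ceil(13.1341) = 14 bits


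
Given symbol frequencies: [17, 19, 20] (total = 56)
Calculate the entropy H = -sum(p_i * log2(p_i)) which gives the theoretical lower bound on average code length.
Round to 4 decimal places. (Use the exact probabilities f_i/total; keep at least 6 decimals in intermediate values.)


Per-symbol terms -p_i * log2(p_i) with p_i = f_i/56:
  p = 17/56 = 0.303571: log2(p) = -1.719892, -p*log2(p) = 0.522110
  p = 19/56 = 0.339286: log2(p) = -1.559427, -p*log2(p) = 0.529091
  p = 20/56 = 0.357143: log2(p) = -1.485427, -p*log2(p) = 0.530510
H = 0.522110 + 0.529091 + 0.530510 = 1.581711

H = 1.5817 bits/symbol


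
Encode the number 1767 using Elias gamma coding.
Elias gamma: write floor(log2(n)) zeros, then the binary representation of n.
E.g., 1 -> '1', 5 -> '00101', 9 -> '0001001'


num_bits = floor(log2(1767)) + 1 = 11
leading_zeros = num_bits - 1 = 10
binary(1767) = 11011100111

Elias gamma(1767) = '0000000000' + '11011100111' = 000000000011011100111 (21 bits)


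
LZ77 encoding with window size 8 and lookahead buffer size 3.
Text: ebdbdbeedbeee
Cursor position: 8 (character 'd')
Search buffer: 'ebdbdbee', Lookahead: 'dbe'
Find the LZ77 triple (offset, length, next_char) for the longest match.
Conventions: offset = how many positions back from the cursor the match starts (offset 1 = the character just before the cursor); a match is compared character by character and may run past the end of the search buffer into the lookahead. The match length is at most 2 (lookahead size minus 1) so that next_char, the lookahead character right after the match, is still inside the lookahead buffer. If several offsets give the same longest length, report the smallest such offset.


Try each offset into the search buffer:
  offset=1 (pos 7, char 'e'): match length 0
  offset=2 (pos 6, char 'e'): match length 0
  offset=3 (pos 5, char 'b'): match length 0
  offset=4 (pos 4, char 'd'): match length 2
  offset=5 (pos 3, char 'b'): match length 0
  offset=6 (pos 2, char 'd'): match length 2
  offset=7 (pos 1, char 'b'): match length 0
  offset=8 (pos 0, char 'e'): match length 0
Longest match has length 2, found at offsets 4, 6; take the smallest, offset 4.
next_char = character at position 8 + 2 = 10 -> 'e'

Best match: offset=4, length=2 (matching 'db' starting at position 4)
LZ77 triple: (4, 2, 'e')


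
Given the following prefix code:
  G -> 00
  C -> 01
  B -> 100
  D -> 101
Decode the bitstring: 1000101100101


Decoding step by step:
Bits 100 -> B
Bits 01 -> C
Bits 01 -> C
Bits 100 -> B
Bits 101 -> D


Decoded message: BCCBD


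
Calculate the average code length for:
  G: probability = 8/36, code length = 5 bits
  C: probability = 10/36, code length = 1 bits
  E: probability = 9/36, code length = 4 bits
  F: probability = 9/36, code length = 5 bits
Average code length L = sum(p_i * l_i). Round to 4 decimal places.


Weighted contributions p_i * l_i:
  G: (8/36) * 5 = 40/36
  C: (10/36) * 1 = 10/36
  E: (9/36) * 4 = 36/36
  F: (9/36) * 5 = 45/36
Sum = (40 + 10 + 36 + 45)/36 = 131/36

L = 131/36 = 3.6389 bits/symbol


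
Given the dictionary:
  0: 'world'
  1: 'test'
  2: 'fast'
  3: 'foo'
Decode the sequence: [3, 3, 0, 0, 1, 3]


Look up each index in the dictionary:
  3 -> 'foo'
  3 -> 'foo'
  0 -> 'world'
  0 -> 'world'
  1 -> 'test'
  3 -> 'foo'

Decoded: "foo foo world world test foo"


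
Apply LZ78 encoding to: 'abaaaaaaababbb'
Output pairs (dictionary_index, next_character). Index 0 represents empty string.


LZ78 encoding steps:
Dictionary: {0: ''}
Step 1: w='' (idx 0), next='a' -> output (0, 'a'), add 'a' as idx 1
Step 2: w='' (idx 0), next='b' -> output (0, 'b'), add 'b' as idx 2
Step 3: w='a' (idx 1), next='a' -> output (1, 'a'), add 'aa' as idx 3
Step 4: w='aa' (idx 3), next='a' -> output (3, 'a'), add 'aaa' as idx 4
Step 5: w='aa' (idx 3), next='b' -> output (3, 'b'), add 'aab' as idx 5
Step 6: w='a' (idx 1), next='b' -> output (1, 'b'), add 'ab' as idx 6
Step 7: w='b' (idx 2), next='b' -> output (2, 'b'), add 'bb' as idx 7


Encoded: [(0, 'a'), (0, 'b'), (1, 'a'), (3, 'a'), (3, 'b'), (1, 'b'), (2, 'b')]


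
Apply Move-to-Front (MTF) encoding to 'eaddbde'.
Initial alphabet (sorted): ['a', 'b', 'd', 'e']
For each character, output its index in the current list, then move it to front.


MTF encoding:
'e': index 3 in ['a', 'b', 'd', 'e'] -> ['e', 'a', 'b', 'd']
'a': index 1 in ['e', 'a', 'b', 'd'] -> ['a', 'e', 'b', 'd']
'd': index 3 in ['a', 'e', 'b', 'd'] -> ['d', 'a', 'e', 'b']
'd': index 0 in ['d', 'a', 'e', 'b'] -> ['d', 'a', 'e', 'b']
'b': index 3 in ['d', 'a', 'e', 'b'] -> ['b', 'd', 'a', 'e']
'd': index 1 in ['b', 'd', 'a', 'e'] -> ['d', 'b', 'a', 'e']
'e': index 3 in ['d', 'b', 'a', 'e'] -> ['e', 'd', 'b', 'a']


Output: [3, 1, 3, 0, 3, 1, 3]


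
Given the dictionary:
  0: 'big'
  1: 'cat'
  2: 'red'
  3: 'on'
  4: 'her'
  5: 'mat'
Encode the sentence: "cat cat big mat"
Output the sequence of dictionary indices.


Look up each word in the dictionary:
  'cat' -> 1
  'cat' -> 1
  'big' -> 0
  'mat' -> 5

Encoded: [1, 1, 0, 5]


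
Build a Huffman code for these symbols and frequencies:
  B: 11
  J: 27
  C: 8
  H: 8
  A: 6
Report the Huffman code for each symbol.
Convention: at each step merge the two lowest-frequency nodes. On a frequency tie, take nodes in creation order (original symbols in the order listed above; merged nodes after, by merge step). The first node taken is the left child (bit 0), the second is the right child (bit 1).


Huffman tree construction:
Step 1: Merge A(6) + C(8) = 14
Step 2: Merge H(8) + B(11) = 19
Step 3: Merge (A+C)(14) + (H+B)(19) = 33
Step 4: Merge J(27) + ((A+C)+(H+B))(33) = 60
Read each symbol's code off the tree from the root (left child = 0, right child = 1).

Codes:
  B: 111 (length 3)
  J: 0 (length 1)
  C: 101 (length 3)
  H: 110 (length 3)
  A: 100 (length 3)
Average code length: 126/60 = 2.1000 bits/symbol


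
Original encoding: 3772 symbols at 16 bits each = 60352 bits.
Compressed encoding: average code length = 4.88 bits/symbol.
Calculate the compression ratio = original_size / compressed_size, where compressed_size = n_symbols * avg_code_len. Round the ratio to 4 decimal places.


original_size = n_symbols * orig_bits = 3772 * 16 = 60352 bits
compressed_size = n_symbols * avg_code_len = 3772 * 4.88 = 18407.36 bits
ratio = original_size / compressed_size = 60352 / 18407.36 = 3.2787

Compression ratio = 3.2787


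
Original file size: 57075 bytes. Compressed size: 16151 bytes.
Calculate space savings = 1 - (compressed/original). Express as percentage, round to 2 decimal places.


ratio = compressed/original = 16151/57075 = 0.282979
savings = 1 - ratio = 1 - 0.282979 = 0.717021
as a percentage: 0.717021 * 100 = 71.7%

Space savings = 1 - 16151/57075 = 71.7%


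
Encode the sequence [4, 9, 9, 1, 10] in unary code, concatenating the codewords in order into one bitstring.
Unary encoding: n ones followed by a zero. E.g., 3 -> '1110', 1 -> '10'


Encode each number as n ones followed by a terminating 0:
  4 -> 11110 (5 bits)
  9 -> 1111111110 (10 bits)
  9 -> 1111111110 (10 bits)
  1 -> 10 (2 bits)
  10 -> 11111111110 (11 bits)
Total length = 5 + 10 + 10 + 2 + 11 = 38 bits.

Unary([4, 9, 9, 1, 10]) = 11110111111111011111111101011111111110 (38 bits)


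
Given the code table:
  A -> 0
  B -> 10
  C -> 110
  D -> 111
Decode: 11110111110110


Decoding:
111 -> D
10 -> B
111 -> D
110 -> C
110 -> C


Result: DBDCC


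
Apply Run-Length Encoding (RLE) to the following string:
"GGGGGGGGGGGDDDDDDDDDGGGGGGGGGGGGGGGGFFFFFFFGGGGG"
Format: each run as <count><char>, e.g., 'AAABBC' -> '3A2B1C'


Scanning runs left to right:
  i=0: run of 'G' x 11 -> '11G'
  i=11: run of 'D' x 9 -> '9D'
  i=20: run of 'G' x 16 -> '16G'
  i=36: run of 'F' x 7 -> '7F'
  i=43: run of 'G' x 5 -> '5G'

RLE = 11G9D16G7F5G


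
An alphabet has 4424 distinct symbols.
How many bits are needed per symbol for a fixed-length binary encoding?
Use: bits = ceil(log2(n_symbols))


log2(4424) = 12.1111
Bracket: 2^12 = 4096 < 4424 <= 2^13 = 8192
So ceil(log2(4424)) = 13

bits = ceil(log2(4424)) = ceil(12.1111) = 13 bits


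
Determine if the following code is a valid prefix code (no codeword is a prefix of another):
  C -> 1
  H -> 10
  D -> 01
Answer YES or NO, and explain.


Checking each pair (does one codeword prefix another?):
  C='1' vs H='10': prefix -- VIOLATION

NO -- this is NOT a valid prefix code. C (1) is a prefix of H (10).


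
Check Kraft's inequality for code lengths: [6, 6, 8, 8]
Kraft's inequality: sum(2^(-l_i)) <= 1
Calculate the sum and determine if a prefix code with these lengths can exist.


Sum = 2^(-6) + 2^(-6) + 2^(-8) + 2^(-8)
    = 0.015625 + 0.015625 + 0.00390625 + 0.00390625
    = 10/256 = 0.0390625
Since 0.0390625 <= 1, Kraft's inequality IS satisfied.
A prefix code with these lengths CAN exist.

Kraft sum = 0.0390625. Satisfied.


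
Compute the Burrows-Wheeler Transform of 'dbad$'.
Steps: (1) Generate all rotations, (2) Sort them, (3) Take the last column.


Rotations (sorted):
  0: $dbad -> last char: d
  1: ad$db -> last char: b
  2: bad$d -> last char: d
  3: d$dba -> last char: a
  4: dbad$ -> last char: $


BWT = dbda$


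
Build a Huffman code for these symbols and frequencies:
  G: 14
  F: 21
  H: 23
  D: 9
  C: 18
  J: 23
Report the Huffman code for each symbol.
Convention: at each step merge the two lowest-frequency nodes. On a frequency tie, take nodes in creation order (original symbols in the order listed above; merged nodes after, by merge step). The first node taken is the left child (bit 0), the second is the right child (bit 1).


Huffman tree construction:
Step 1: Merge D(9) + G(14) = 23
Step 2: Merge C(18) + F(21) = 39
Step 3: Merge H(23) + J(23) = 46
Step 4: Merge (D+G)(23) + (C+F)(39) = 62
Step 5: Merge (H+J)(46) + ((D+G)+(C+F))(62) = 108
Read each symbol's code off the tree from the root (left child = 0, right child = 1).

Codes:
  G: 101 (length 3)
  F: 111 (length 3)
  H: 00 (length 2)
  D: 100 (length 3)
  C: 110 (length 3)
  J: 01 (length 2)
Average code length: 278/108 = 2.5741 bits/symbol


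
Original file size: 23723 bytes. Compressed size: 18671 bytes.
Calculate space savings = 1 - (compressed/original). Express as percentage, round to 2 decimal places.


ratio = compressed/original = 18671/23723 = 0.787042
savings = 1 - ratio = 1 - 0.787042 = 0.212958
as a percentage: 0.212958 * 100 = 21.3%

Space savings = 1 - 18671/23723 = 21.3%


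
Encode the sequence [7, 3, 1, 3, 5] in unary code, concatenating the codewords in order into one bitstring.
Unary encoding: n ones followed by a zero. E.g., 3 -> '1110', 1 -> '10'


Encode each number as n ones followed by a terminating 0:
  7 -> 11111110 (8 bits)
  3 -> 1110 (4 bits)
  1 -> 10 (2 bits)
  3 -> 1110 (4 bits)
  5 -> 111110 (6 bits)
Total length = 8 + 4 + 2 + 4 + 6 = 24 bits.

Unary([7, 3, 1, 3, 5]) = 111111101110101110111110 (24 bits)


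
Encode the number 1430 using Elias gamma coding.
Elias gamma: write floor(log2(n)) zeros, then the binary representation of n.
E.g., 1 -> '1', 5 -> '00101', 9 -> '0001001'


num_bits = floor(log2(1430)) + 1 = 11
leading_zeros = num_bits - 1 = 10
binary(1430) = 10110010110

Elias gamma(1430) = '0000000000' + '10110010110' = 000000000010110010110 (21 bits)


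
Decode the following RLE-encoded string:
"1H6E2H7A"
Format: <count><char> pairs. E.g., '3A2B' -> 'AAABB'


Expanding each <count><char> pair:
  1H -> 'H'
  6E -> 'EEEEEE'
  2H -> 'HH'
  7A -> 'AAAAAAA'

Decoded = HEEEEEEHHAAAAAAA


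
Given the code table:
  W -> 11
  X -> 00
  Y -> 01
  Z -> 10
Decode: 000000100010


Decoding:
00 -> X
00 -> X
00 -> X
10 -> Z
00 -> X
10 -> Z


Result: XXXZXZ


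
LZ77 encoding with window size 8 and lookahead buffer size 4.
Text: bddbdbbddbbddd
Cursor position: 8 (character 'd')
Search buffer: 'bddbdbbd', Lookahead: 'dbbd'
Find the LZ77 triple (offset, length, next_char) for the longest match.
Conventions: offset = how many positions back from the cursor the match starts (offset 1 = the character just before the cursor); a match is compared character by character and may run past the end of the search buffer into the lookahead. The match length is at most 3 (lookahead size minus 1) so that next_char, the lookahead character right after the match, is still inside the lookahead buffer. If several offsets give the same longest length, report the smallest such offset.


Try each offset into the search buffer:
  offset=1 (pos 7, char 'd'): match length 1
  offset=2 (pos 6, char 'b'): match length 0
  offset=3 (pos 5, char 'b'): match length 0
  offset=4 (pos 4, char 'd'): match length 3
  offset=5 (pos 3, char 'b'): match length 0
  offset=6 (pos 2, char 'd'): match length 2
  offset=7 (pos 1, char 'd'): match length 1
  offset=8 (pos 0, char 'b'): match length 0
Longest match has length 3 at offset 4.
next_char = character at position 8 + 3 = 11 -> 'd'

Best match: offset=4, length=3 (matching 'dbb' starting at position 4)
LZ77 triple: (4, 3, 'd')


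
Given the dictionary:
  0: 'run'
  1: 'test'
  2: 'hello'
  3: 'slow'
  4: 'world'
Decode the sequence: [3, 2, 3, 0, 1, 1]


Look up each index in the dictionary:
  3 -> 'slow'
  2 -> 'hello'
  3 -> 'slow'
  0 -> 'run'
  1 -> 'test'
  1 -> 'test'

Decoded: "slow hello slow run test test"


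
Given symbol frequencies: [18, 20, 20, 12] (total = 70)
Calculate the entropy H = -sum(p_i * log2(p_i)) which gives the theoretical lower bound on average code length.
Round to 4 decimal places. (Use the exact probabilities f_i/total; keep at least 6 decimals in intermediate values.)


Per-symbol terms -p_i * log2(p_i) with p_i = f_i/70:
  p = 18/70 = 0.257143: log2(p) = -1.959358, -p*log2(p) = 0.503835
  p = 20/70 = 0.285714: log2(p) = -1.807355, -p*log2(p) = 0.516387
  p = 20/70 = 0.285714: log2(p) = -1.807355, -p*log2(p) = 0.516387
  p = 12/70 = 0.171429: log2(p) = -2.544321, -p*log2(p) = 0.436169
H = 0.503835 + 0.516387 + 0.516387 + 0.436169 = 1.972778

H = 1.9728 bits/symbol


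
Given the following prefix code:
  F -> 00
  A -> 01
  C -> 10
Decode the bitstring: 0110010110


Decoding step by step:
Bits 01 -> A
Bits 10 -> C
Bits 01 -> A
Bits 01 -> A
Bits 10 -> C


Decoded message: ACAAC


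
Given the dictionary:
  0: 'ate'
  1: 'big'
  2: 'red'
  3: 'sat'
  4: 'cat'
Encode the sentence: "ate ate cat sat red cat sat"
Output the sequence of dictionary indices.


Look up each word in the dictionary:
  'ate' -> 0
  'ate' -> 0
  'cat' -> 4
  'sat' -> 3
  'red' -> 2
  'cat' -> 4
  'sat' -> 3

Encoded: [0, 0, 4, 3, 2, 4, 3]


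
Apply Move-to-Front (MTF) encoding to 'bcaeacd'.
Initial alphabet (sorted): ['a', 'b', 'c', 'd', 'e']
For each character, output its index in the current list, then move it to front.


MTF encoding:
'b': index 1 in ['a', 'b', 'c', 'd', 'e'] -> ['b', 'a', 'c', 'd', 'e']
'c': index 2 in ['b', 'a', 'c', 'd', 'e'] -> ['c', 'b', 'a', 'd', 'e']
'a': index 2 in ['c', 'b', 'a', 'd', 'e'] -> ['a', 'c', 'b', 'd', 'e']
'e': index 4 in ['a', 'c', 'b', 'd', 'e'] -> ['e', 'a', 'c', 'b', 'd']
'a': index 1 in ['e', 'a', 'c', 'b', 'd'] -> ['a', 'e', 'c', 'b', 'd']
'c': index 2 in ['a', 'e', 'c', 'b', 'd'] -> ['c', 'a', 'e', 'b', 'd']
'd': index 4 in ['c', 'a', 'e', 'b', 'd'] -> ['d', 'c', 'a', 'e', 'b']


Output: [1, 2, 2, 4, 1, 2, 4]


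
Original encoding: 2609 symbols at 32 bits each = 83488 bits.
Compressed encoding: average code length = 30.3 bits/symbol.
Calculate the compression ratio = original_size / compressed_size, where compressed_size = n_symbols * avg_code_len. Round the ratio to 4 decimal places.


original_size = n_symbols * orig_bits = 2609 * 32 = 83488 bits
compressed_size = n_symbols * avg_code_len = 2609 * 30.3 = 79052.7 bits
ratio = original_size / compressed_size = 83488 / 79052.7 = 1.0561

Compression ratio = 1.0561


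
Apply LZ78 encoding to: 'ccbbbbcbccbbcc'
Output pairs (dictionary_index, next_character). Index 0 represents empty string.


LZ78 encoding steps:
Dictionary: {0: ''}
Step 1: w='' (idx 0), next='c' -> output (0, 'c'), add 'c' as idx 1
Step 2: w='c' (idx 1), next='b' -> output (1, 'b'), add 'cb' as idx 2
Step 3: w='' (idx 0), next='b' -> output (0, 'b'), add 'b' as idx 3
Step 4: w='b' (idx 3), next='b' -> output (3, 'b'), add 'bb' as idx 4
Step 5: w='cb' (idx 2), next='c' -> output (2, 'c'), add 'cbc' as idx 5
Step 6: w='cb' (idx 2), next='b' -> output (2, 'b'), add 'cbb' as idx 6
Step 7: w='c' (idx 1), next='c' -> output (1, 'c'), add 'cc' as idx 7


Encoded: [(0, 'c'), (1, 'b'), (0, 'b'), (3, 'b'), (2, 'c'), (2, 'b'), (1, 'c')]


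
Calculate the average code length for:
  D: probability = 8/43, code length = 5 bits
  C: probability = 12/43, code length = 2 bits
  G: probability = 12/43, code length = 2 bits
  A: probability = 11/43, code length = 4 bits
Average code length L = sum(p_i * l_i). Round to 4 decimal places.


Weighted contributions p_i * l_i:
  D: (8/43) * 5 = 40/43
  C: (12/43) * 2 = 24/43
  G: (12/43) * 2 = 24/43
  A: (11/43) * 4 = 44/43
Sum = (40 + 24 + 24 + 44)/43 = 132/43

L = 132/43 = 3.0698 bits/symbol


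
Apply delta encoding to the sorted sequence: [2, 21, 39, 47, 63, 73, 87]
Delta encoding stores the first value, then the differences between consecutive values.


First value: 2
Deltas:
  21 - 2 = 19
  39 - 21 = 18
  47 - 39 = 8
  63 - 47 = 16
  73 - 63 = 10
  87 - 73 = 14


Delta encoded: [2, 19, 18, 8, 16, 10, 14]


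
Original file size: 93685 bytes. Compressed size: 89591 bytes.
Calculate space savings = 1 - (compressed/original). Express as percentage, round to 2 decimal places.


ratio = compressed/original = 89591/93685 = 0.9563
savings = 1 - ratio = 1 - 0.9563 = 0.0437
as a percentage: 0.0437 * 100 = 4.37%

Space savings = 1 - 89591/93685 = 4.37%


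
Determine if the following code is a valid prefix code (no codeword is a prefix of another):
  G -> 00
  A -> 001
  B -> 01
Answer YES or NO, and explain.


Checking each pair (does one codeword prefix another?):
  G='00' vs A='001': prefix -- VIOLATION

NO -- this is NOT a valid prefix code. G (00) is a prefix of A (001).


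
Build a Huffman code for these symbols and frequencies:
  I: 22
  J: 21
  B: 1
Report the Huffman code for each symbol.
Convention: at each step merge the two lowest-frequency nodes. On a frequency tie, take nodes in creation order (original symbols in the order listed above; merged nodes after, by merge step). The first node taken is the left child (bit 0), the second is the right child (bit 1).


Huffman tree construction:
Step 1: Merge B(1) + J(21) = 22
Step 2: Merge I(22) + (B+J)(22) = 44
Read each symbol's code off the tree from the root (left child = 0, right child = 1).

Codes:
  I: 0 (length 1)
  J: 11 (length 2)
  B: 10 (length 2)
Average code length: 66/44 = 1.5000 bits/symbol


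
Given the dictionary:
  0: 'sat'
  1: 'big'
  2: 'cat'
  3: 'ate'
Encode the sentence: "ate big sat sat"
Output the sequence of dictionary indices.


Look up each word in the dictionary:
  'ate' -> 3
  'big' -> 1
  'sat' -> 0
  'sat' -> 0

Encoded: [3, 1, 0, 0]


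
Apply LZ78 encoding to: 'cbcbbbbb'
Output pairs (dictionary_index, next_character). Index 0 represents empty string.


LZ78 encoding steps:
Dictionary: {0: ''}
Step 1: w='' (idx 0), next='c' -> output (0, 'c'), add 'c' as idx 1
Step 2: w='' (idx 0), next='b' -> output (0, 'b'), add 'b' as idx 2
Step 3: w='c' (idx 1), next='b' -> output (1, 'b'), add 'cb' as idx 3
Step 4: w='b' (idx 2), next='b' -> output (2, 'b'), add 'bb' as idx 4
Step 5: w='bb' (idx 4), end of input -> output (4, '')


Encoded: [(0, 'c'), (0, 'b'), (1, 'b'), (2, 'b'), (4, '')]


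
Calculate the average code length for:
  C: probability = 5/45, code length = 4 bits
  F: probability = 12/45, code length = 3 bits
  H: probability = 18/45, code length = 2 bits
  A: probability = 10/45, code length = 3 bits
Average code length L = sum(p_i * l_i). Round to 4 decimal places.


Weighted contributions p_i * l_i:
  C: (5/45) * 4 = 20/45
  F: (12/45) * 3 = 36/45
  H: (18/45) * 2 = 36/45
  A: (10/45) * 3 = 30/45
Sum = (20 + 36 + 36 + 30)/45 = 122/45

L = 122/45 = 2.7111 bits/symbol


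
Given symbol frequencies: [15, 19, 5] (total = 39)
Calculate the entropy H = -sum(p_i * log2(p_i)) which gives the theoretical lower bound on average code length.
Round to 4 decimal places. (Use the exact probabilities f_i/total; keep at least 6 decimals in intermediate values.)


Per-symbol terms -p_i * log2(p_i) with p_i = f_i/39:
  p = 15/39 = 0.384615: log2(p) = -1.378512, -p*log2(p) = 0.530197
  p = 19/39 = 0.487179: log2(p) = -1.037475, -p*log2(p) = 0.505436
  p = 5/39 = 0.128205: log2(p) = -2.963474, -p*log2(p) = 0.379933
H = 0.530197 + 0.505436 + 0.379933 = 1.415566

H = 1.4156 bits/symbol


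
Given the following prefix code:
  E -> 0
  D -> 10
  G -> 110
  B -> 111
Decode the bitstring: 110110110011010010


Decoding step by step:
Bits 110 -> G
Bits 110 -> G
Bits 110 -> G
Bits 0 -> E
Bits 110 -> G
Bits 10 -> D
Bits 0 -> E
Bits 10 -> D


Decoded message: GGGEGDED


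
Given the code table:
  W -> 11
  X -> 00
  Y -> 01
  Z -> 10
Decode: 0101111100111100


Decoding:
01 -> Y
01 -> Y
11 -> W
11 -> W
00 -> X
11 -> W
11 -> W
00 -> X


Result: YYWWXWWX


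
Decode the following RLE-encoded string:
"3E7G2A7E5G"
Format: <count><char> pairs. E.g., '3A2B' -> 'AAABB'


Expanding each <count><char> pair:
  3E -> 'EEE'
  7G -> 'GGGGGGG'
  2A -> 'AA'
  7E -> 'EEEEEEE'
  5G -> 'GGGGG'

Decoded = EEEGGGGGGGAAEEEEEEEGGGGG


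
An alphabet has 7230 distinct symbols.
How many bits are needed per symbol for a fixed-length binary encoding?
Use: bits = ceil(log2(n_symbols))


log2(7230) = 12.8198
Bracket: 2^12 = 4096 < 7230 <= 2^13 = 8192
So ceil(log2(7230)) = 13

bits = ceil(log2(7230)) = ceil(12.8198) = 13 bits


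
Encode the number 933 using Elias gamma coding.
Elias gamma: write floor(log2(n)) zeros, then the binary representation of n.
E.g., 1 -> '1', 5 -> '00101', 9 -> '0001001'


num_bits = floor(log2(933)) + 1 = 10
leading_zeros = num_bits - 1 = 9
binary(933) = 1110100101

Elias gamma(933) = '000000000' + '1110100101' = 0000000001110100101 (19 bits)


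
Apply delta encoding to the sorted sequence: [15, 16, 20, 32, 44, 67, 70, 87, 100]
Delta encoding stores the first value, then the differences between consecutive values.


First value: 15
Deltas:
  16 - 15 = 1
  20 - 16 = 4
  32 - 20 = 12
  44 - 32 = 12
  67 - 44 = 23
  70 - 67 = 3
  87 - 70 = 17
  100 - 87 = 13


Delta encoded: [15, 1, 4, 12, 12, 23, 3, 17, 13]


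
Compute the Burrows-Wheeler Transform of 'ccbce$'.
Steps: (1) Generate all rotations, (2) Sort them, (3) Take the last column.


Rotations (sorted):
  0: $ccbce -> last char: e
  1: bce$cc -> last char: c
  2: cbce$c -> last char: c
  3: ccbce$ -> last char: $
  4: ce$ccb -> last char: b
  5: e$ccbc -> last char: c


BWT = ecc$bc


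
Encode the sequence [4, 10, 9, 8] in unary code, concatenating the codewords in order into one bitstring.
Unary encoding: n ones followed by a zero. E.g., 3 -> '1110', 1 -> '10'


Encode each number as n ones followed by a terminating 0:
  4 -> 11110 (5 bits)
  10 -> 11111111110 (11 bits)
  9 -> 1111111110 (10 bits)
  8 -> 111111110 (9 bits)
Total length = 5 + 11 + 10 + 9 = 35 bits.

Unary([4, 10, 9, 8]) = 11110111111111101111111110111111110 (35 bits)


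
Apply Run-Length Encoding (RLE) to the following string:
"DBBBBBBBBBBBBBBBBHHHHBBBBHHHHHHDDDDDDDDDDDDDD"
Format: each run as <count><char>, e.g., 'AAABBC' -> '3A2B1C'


Scanning runs left to right:
  i=0: run of 'D' x 1 -> '1D'
  i=1: run of 'B' x 16 -> '16B'
  i=17: run of 'H' x 4 -> '4H'
  i=21: run of 'B' x 4 -> '4B'
  i=25: run of 'H' x 6 -> '6H'
  i=31: run of 'D' x 14 -> '14D'

RLE = 1D16B4H4B6H14D


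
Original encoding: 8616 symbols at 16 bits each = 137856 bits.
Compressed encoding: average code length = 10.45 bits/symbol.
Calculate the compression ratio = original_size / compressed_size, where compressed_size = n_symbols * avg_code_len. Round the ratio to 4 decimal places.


original_size = n_symbols * orig_bits = 8616 * 16 = 137856 bits
compressed_size = n_symbols * avg_code_len = 8616 * 10.45 = 90037.2 bits
ratio = original_size / compressed_size = 137856 / 90037.2 = 1.5311

Compression ratio = 1.5311


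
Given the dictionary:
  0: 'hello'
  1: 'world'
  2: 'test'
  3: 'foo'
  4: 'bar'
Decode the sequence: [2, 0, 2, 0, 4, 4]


Look up each index in the dictionary:
  2 -> 'test'
  0 -> 'hello'
  2 -> 'test'
  0 -> 'hello'
  4 -> 'bar'
  4 -> 'bar'

Decoded: "test hello test hello bar bar"


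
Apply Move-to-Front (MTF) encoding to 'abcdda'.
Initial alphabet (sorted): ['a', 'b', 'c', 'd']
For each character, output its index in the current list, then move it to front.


MTF encoding:
'a': index 0 in ['a', 'b', 'c', 'd'] -> ['a', 'b', 'c', 'd']
'b': index 1 in ['a', 'b', 'c', 'd'] -> ['b', 'a', 'c', 'd']
'c': index 2 in ['b', 'a', 'c', 'd'] -> ['c', 'b', 'a', 'd']
'd': index 3 in ['c', 'b', 'a', 'd'] -> ['d', 'c', 'b', 'a']
'd': index 0 in ['d', 'c', 'b', 'a'] -> ['d', 'c', 'b', 'a']
'a': index 3 in ['d', 'c', 'b', 'a'] -> ['a', 'd', 'c', 'b']


Output: [0, 1, 2, 3, 0, 3]


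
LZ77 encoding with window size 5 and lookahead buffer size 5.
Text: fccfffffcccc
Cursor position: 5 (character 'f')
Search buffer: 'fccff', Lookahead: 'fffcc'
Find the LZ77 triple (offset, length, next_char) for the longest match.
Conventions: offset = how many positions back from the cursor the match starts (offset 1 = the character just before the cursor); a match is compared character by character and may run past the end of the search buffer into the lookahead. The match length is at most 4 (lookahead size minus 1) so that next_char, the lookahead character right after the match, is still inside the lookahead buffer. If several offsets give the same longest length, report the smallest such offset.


Try each offset into the search buffer:
  offset=1 (pos 4, char 'f'): match length 3
  offset=2 (pos 3, char 'f'): match length 3
  offset=3 (pos 2, char 'c'): match length 0
  offset=4 (pos 1, char 'c'): match length 0
  offset=5 (pos 0, char 'f'): match length 1
Longest match has length 3, found at offsets 1, 2; take the smallest, offset 1.
next_char = character at position 5 + 3 = 8 -> 'c'

Best match: offset=1, length=3 (matching 'fff' starting at position 4)
LZ77 triple: (1, 3, 'c')


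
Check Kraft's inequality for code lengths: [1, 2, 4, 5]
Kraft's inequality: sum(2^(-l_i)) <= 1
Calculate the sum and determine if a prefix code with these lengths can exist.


Sum = 2^(-1) + 2^(-2) + 2^(-4) + 2^(-5)
    = 0.5 + 0.25 + 0.0625 + 0.03125
    = 27/32 = 0.84375
Since 0.84375 <= 1, Kraft's inequality IS satisfied.
A prefix code with these lengths CAN exist.

Kraft sum = 0.84375. Satisfied.


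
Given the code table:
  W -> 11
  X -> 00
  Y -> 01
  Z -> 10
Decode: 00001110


Decoding:
00 -> X
00 -> X
11 -> W
10 -> Z


Result: XXWZ


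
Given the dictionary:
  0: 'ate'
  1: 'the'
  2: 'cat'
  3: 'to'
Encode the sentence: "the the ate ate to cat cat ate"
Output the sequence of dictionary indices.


Look up each word in the dictionary:
  'the' -> 1
  'the' -> 1
  'ate' -> 0
  'ate' -> 0
  'to' -> 3
  'cat' -> 2
  'cat' -> 2
  'ate' -> 0

Encoded: [1, 1, 0, 0, 3, 2, 2, 0]


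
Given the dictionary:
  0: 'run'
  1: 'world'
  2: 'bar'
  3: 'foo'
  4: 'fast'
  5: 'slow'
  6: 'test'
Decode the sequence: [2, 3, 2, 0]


Look up each index in the dictionary:
  2 -> 'bar'
  3 -> 'foo'
  2 -> 'bar'
  0 -> 'run'

Decoded: "bar foo bar run"


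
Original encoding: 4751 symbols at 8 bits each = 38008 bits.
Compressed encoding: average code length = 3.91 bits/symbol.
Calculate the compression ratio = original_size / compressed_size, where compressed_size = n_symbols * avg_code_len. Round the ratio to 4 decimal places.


original_size = n_symbols * orig_bits = 4751 * 8 = 38008 bits
compressed_size = n_symbols * avg_code_len = 4751 * 3.91 = 18576.41 bits
ratio = original_size / compressed_size = 38008 / 18576.41 = 2.046

Compression ratio = 2.046


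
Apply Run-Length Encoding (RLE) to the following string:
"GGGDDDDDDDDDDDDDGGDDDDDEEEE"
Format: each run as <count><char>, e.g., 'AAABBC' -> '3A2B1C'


Scanning runs left to right:
  i=0: run of 'G' x 3 -> '3G'
  i=3: run of 'D' x 13 -> '13D'
  i=16: run of 'G' x 2 -> '2G'
  i=18: run of 'D' x 5 -> '5D'
  i=23: run of 'E' x 4 -> '4E'

RLE = 3G13D2G5D4E


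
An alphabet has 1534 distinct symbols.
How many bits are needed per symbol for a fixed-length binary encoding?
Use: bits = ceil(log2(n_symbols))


log2(1534) = 10.5831
Bracket: 2^10 = 1024 < 1534 <= 2^11 = 2048
So ceil(log2(1534)) = 11

bits = ceil(log2(1534)) = ceil(10.5831) = 11 bits
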